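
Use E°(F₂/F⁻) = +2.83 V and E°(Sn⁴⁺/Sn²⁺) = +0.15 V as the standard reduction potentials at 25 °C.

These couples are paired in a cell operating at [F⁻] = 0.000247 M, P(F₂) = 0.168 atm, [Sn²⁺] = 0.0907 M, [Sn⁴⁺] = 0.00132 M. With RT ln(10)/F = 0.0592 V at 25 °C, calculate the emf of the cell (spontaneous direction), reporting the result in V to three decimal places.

F₂/F⁻ is the cathode (higher E°), Sn⁴⁺/Sn²⁺ the anode: E°cell = +2.83 − (+0.15) = +2.68 V, n = 2.
Overall: F₂(g) + Sn²⁺(aq) → 2 F⁻(aq) + Sn⁴⁺(aq)
Q = [F⁻]^2·[Sn⁴⁺] / (P(F₂)·[Sn²⁺]); log Q = -8.277.
E = E° − (0.0592/n) log Q = +2.68 − (0.0592/2)(-8.277) = +2.925 V.

+2.925 V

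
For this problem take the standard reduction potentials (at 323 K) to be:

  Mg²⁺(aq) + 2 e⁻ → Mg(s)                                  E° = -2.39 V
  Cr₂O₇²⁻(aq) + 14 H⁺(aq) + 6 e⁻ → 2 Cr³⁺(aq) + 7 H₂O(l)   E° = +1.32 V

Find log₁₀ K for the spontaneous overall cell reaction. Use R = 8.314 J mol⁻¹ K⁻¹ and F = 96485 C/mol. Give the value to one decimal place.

347.3

Cathode: Cr₂O₇²⁻/Cr³⁺; anode: Mg²⁺/Mg. E°cell = (+1.32) − (-2.39) = +3.71 V, with n = 6.
ΔG° = −nFE° = −RT ln K, so ln K = nFE°/(RT) = (6)(96485)(+3.71) / ((8.314)(323)) = 799.783.
log₁₀ K = 799.783 / ln 10 = 347.3.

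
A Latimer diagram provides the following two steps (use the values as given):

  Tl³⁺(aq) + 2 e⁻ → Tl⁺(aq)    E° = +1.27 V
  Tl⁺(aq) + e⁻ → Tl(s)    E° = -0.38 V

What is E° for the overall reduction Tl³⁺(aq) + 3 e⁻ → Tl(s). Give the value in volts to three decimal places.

Standard free energies of sequential steps add: ΔG°₃ = ΔG°₁ + ΔG°₂, so n₃E°₃ = n₁E°₁ + n₂E°₂.
E°₃ = (2×+1.27 + 1×-0.38) / 3 = (+2.160) / 3 = +0.720 V.
Simply averaging or adding the two E° values would be wrong; the electron-weighted sum is required.

+0.720 V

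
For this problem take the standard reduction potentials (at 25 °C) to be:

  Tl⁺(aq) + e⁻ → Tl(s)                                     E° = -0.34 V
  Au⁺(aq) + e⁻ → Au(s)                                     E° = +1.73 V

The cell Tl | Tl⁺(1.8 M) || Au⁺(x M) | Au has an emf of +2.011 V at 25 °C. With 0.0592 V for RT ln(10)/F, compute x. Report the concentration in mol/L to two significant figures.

Au⁺/Au is the cathode, Tl⁺/Tl the anode: E°cell = +2.07 V, n = 1.
Overall reaction: Au⁺(aq) + Tl(s) → Au(s) + Tl⁺(aq); Q = [Tl⁺]^1/[Au⁺]^1.
From E = E° − (0.0592/n) log Q: log Q = (E° − E)·n/0.0592 = (+2.07 − (+2.011))·1/0.0592 = 0.9966.
So 1·log[Au⁺] = 1·log(1.8) − log Q = 0.2553 − (0.9966) = -0.7413; [Au⁺] = 10^(-0.7413) ≈ 0.18 M.

0.18 M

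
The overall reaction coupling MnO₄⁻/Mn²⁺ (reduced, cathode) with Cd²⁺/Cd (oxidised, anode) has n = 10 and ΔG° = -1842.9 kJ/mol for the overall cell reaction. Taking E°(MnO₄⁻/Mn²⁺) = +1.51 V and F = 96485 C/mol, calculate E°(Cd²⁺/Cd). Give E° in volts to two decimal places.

-0.40 V

E°cell = −ΔG°/(nF) = −(-1842.9×10³)/((10)(96485)) = +1.910 V.
Since MnO₄⁻/Mn²⁺ is the cathode and Cd²⁺/Cd the anode, E°cell = E°(MnO₄⁻/Mn²⁺) − E°(Cd²⁺/Cd).
So E°(Cd²⁺/Cd) = E°(MnO₄⁻/Mn²⁺) − E°cell = (+1.51) − (+1.910) = -0.40 V.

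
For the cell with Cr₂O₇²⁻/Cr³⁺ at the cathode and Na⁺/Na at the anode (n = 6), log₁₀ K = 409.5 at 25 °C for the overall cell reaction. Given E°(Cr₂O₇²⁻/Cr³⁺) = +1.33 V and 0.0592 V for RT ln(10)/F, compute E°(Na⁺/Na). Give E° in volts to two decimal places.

-2.71 V

E°cell = (0.0592/n)·log K = (0.0592/6)(409.5) = +4.040 V.
Since Cr₂O₇²⁻/Cr³⁺ is the cathode and Na⁺/Na the anode, E°cell = E°(Cr₂O₇²⁻/Cr³⁺) − E°(Na⁺/Na).
So E°(Na⁺/Na) = E°(Cr₂O₇²⁻/Cr³⁺) − E°cell = (+1.33) − (+4.040) = -2.71 V.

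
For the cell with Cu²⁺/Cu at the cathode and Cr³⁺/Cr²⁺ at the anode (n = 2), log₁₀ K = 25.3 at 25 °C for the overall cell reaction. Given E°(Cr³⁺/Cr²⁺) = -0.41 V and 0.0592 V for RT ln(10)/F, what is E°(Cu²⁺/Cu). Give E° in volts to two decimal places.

+0.34 V

E°cell = (0.0592/n)·log K = (0.0592/2)(25.3) = +0.749 V.
Since Cu²⁺/Cu is the cathode and Cr³⁺/Cr²⁺ the anode, E°cell = E°(Cu²⁺/Cu) − E°(Cr³⁺/Cr²⁺).
So E°(Cu²⁺/Cu) = E°cell + E°(Cr³⁺/Cr²⁺) = +0.749 + (-0.41) = +0.34 V.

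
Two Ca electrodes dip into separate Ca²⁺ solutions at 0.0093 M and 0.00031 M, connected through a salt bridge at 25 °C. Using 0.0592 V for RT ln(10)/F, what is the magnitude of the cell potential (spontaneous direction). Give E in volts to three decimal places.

+0.044 V

For a concentration cell E°cell = 0. The 0.0093 M side is the cathode (reduction is favoured where [Ca²⁺] is higher).
With n = 2, E = −(0.0592/2) log([Ca²⁺]ₐₙ/[Ca²⁺]꜀ₐₜ) = −(0.0592/2) log(0.00031/0.0093) = −(0.0592/2)(-1.477) = +0.044 V.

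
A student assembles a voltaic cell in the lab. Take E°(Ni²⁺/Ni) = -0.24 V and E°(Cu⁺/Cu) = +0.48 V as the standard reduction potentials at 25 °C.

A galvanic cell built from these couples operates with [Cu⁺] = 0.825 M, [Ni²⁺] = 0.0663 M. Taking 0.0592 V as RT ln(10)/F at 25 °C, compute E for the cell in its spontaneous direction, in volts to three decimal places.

Cu⁺/Cu is the cathode (higher E°), Ni²⁺/Ni the anode: E°cell = +0.48 − (-0.24) = +0.72 V, n = 2.
Overall: 2 Cu⁺(aq) + Ni(s) → 2 Cu(s) + Ni²⁺(aq)
Q = [Ni²⁺] / ([Cu⁺]^2); log Q = -1.011.
E = E° − (0.0592/n) log Q = +0.72 − (0.0592/2)(-1.011) = +0.750 V.

+0.750 V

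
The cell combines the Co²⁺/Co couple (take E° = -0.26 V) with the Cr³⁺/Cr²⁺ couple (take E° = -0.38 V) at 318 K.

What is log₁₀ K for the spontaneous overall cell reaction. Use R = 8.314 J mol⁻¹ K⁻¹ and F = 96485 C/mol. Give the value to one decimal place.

Cathode: Co²⁺/Co; anode: Cr³⁺/Cr²⁺. E°cell = (-0.26) − (-0.38) = +0.12 V, with n = 2.
ΔG° = −nFE° = −RT ln K, so ln K = nFE°/(RT) = (2)(96485)(+0.12) / ((8.314)(318)) = 8.759.
log₁₀ K = 8.759 / ln 10 = 3.8.

3.8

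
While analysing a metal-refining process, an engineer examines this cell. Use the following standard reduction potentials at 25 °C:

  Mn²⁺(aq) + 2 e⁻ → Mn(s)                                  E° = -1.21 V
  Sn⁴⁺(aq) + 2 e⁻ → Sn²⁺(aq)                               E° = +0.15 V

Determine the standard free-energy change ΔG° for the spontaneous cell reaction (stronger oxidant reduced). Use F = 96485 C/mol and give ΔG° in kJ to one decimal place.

-262.4 kJ

Sn⁴⁺/Sn²⁺ (E° = +0.15 V) is the cathode; Mn²⁺/Mn (E° = -1.21 V) is the anode, so E°cell = +1.36 V.
Balancing electrons gives n = 2 (lcm of 2 and 2).
ΔG° = −nFE° = −(2)(96485)(+1.36) = -262,439 J = -262.4 kJ.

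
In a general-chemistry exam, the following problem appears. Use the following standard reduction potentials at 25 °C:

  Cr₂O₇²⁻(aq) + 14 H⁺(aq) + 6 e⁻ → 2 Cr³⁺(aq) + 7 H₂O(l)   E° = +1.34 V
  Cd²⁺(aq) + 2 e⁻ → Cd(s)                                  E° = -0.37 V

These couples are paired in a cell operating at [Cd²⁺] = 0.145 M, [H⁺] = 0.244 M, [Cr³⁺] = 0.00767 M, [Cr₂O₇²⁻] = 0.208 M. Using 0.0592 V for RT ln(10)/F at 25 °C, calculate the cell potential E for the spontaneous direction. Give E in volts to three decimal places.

+1.685 V

Cr₂O₇²⁻/Cr³⁺ is the cathode (higher E°), Cd²⁺/Cd the anode: E°cell = +1.34 − (-0.37) = +1.71 V, n = 6.
Overall: Cr₂O₇²⁻(aq) + 14 H⁺(aq) + 3 Cd(s) → 2 Cr³⁺(aq) + 7 H₂O(l) + 3 Cd²⁺(aq)
Q = [Cr³⁺]^2·[Cd²⁺]^3 / ([Cr₂O₇²⁻]·[H⁺]^14); log Q = 2.512.
E = E° − (0.0592/n) log Q = +1.71 − (0.0592/6)(2.512) = +1.685 V.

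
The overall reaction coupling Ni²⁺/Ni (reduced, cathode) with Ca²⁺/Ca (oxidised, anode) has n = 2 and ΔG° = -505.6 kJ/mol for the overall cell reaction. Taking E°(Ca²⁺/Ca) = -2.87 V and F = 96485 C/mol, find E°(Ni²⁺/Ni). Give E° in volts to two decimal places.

E°cell = −ΔG°/(nF) = −(-505.6×10³)/((2)(96485)) = +2.620 V.
Since Ni²⁺/Ni is the cathode and Ca²⁺/Ca the anode, E°cell = E°(Ni²⁺/Ni) − E°(Ca²⁺/Ca).
So E°(Ni²⁺/Ni) = E°cell + E°(Ca²⁺/Ca) = +2.620 + (-2.87) = -0.25 V.

-0.25 V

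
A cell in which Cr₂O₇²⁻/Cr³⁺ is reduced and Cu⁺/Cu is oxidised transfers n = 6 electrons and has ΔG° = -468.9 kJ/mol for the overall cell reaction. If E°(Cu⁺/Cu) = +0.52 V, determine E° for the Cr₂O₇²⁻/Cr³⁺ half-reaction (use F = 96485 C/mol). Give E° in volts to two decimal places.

+1.33 V

E°cell = −ΔG°/(nF) = −(-468.9×10³)/((6)(96485)) = +0.810 V.
Since Cr₂O₇²⁻/Cr³⁺ is the cathode and Cu⁺/Cu the anode, E°cell = E°(Cr₂O₇²⁻/Cr³⁺) − E°(Cu⁺/Cu).
So E°(Cr₂O₇²⁻/Cr³⁺) = E°cell + E°(Cu⁺/Cu) = +0.810 + (+0.52) = +1.33 V.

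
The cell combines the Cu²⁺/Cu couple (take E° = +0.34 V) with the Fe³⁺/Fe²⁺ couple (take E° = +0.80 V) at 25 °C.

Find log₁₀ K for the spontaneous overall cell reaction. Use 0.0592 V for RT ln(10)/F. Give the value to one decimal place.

15.5

Cathode: Fe³⁺/Fe²⁺; anode: Cu²⁺/Cu. E°cell = +0.46 V, n = 2.
log K = nE°cell / 0.0592 = (2)(+0.46) / 0.0592 = 15.5.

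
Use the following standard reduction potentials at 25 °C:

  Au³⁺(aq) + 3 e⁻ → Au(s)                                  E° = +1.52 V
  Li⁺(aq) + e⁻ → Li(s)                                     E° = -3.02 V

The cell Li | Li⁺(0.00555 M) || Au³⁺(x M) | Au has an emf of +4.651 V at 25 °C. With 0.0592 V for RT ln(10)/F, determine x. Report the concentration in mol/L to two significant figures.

Au³⁺/Au is the cathode, Li⁺/Li the anode: E°cell = +4.54 V, n = 3.
Overall reaction: Au³⁺(aq) + 3 Li(s) → Au(s) + 3 Li⁺(aq); Q = [Li⁺]^3/[Au³⁺]^1.
From E = E° − (0.0592/n) log Q: log Q = (E° − E)·n/0.0592 = (+4.54 − (+4.651))·3/0.0592 = -5.6250.
So 1·log[Au³⁺] = 3·log(0.00555) − log Q = -6.7671 − (-5.6250) = -1.1421; [Au³⁺] = 10^(-1.1421) ≈ 0.072 M.

0.072 M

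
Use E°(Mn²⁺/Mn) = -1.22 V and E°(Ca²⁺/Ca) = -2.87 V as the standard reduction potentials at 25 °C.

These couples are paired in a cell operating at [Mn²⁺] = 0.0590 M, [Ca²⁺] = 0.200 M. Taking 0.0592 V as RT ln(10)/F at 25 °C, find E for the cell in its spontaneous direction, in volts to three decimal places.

Mn²⁺/Mn is the cathode (higher E°), Ca²⁺/Ca the anode: E°cell = -1.22 − (-2.87) = +1.65 V, n = 2.
Overall: Mn²⁺(aq) + Ca(s) → Mn(s) + Ca²⁺(aq)
Q = [Ca²⁺] / ([Mn²⁺]); log Q = 0.530.
E = E° − (0.0592/n) log Q = +1.65 − (0.0592/2)(0.530) = +1.634 V.

+1.634 V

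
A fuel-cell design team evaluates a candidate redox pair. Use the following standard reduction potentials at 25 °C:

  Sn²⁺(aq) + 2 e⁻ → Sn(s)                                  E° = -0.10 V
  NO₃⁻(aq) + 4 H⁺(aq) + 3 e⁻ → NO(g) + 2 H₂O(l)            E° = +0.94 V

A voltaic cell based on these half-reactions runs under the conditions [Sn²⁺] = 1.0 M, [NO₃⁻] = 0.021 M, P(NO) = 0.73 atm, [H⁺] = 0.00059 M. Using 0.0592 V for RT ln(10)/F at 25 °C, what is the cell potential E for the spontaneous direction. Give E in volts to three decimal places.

NO₃⁻/NO is the cathode (higher E°), Sn²⁺/Sn the anode: E°cell = +0.94 − (-0.10) = +1.04 V, n = 6.
Overall: 2 NO₃⁻(aq) + 8 H⁺(aq) + 3 Sn(s) → 2 NO(g) + 4 H₂O(l) + 3 Sn²⁺(aq)
Q = P(NO)^2·[Sn²⁺]^3 / ([NO₃⁻]^2·[H⁺]^8); log Q = 28.915.
E = E° − (0.0592/n) log Q = +1.04 − (0.0592/6)(28.915) = +0.755 V.

+0.755 V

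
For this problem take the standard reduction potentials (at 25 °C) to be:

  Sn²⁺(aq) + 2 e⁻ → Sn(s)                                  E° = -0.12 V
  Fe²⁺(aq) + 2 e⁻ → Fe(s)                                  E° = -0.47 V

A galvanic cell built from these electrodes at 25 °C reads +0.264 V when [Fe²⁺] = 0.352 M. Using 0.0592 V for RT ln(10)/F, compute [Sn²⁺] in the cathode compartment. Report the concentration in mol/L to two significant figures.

Sn²⁺/Sn is the cathode, Fe²⁺/Fe the anode: E°cell = +0.35 V, n = 2.
Overall reaction: Sn²⁺(aq) + Fe(s) → Sn(s) + Fe²⁺(aq); Q = [Fe²⁺]^1/[Sn²⁺]^1.
From E = E° − (0.0592/n) log Q: log Q = (E° − E)·n/0.0592 = (+0.35 − (+0.264))·2/0.0592 = 2.9054.
So 1·log[Sn²⁺] = 1·log(0.352) − log Q = -0.4535 − (2.9054) = -3.3589; [Sn²⁺] = 10^(-3.3589) ≈ 0.00044 M.

0.00044 M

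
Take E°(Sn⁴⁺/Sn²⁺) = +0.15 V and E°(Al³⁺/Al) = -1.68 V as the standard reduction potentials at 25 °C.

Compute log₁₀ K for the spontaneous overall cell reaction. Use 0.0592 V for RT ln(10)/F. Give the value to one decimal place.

185.5

Cathode: Sn⁴⁺/Sn²⁺; anode: Al³⁺/Al. E°cell = +1.83 V, n = 6.
log K = nE°cell / 0.0592 = (6)(+1.83) / 0.0592 = 185.5.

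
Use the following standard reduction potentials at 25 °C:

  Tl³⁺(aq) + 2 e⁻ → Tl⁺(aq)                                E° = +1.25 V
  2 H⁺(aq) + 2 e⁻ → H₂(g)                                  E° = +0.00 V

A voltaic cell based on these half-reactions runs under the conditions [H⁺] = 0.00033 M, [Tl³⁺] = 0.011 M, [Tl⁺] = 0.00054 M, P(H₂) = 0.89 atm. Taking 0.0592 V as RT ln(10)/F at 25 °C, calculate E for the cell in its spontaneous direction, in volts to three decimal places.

Tl³⁺/Tl⁺ is the cathode (higher E°), H⁺/H₂ the anode: E°cell = +1.25 − (+0.00) = +1.25 V, n = 2.
Overall: Tl³⁺(aq) + H₂(g) → Tl⁺(aq) + 2 H⁺(aq)
Q = [Tl⁺]·[H⁺]^2 / ([Tl³⁺]·P(H₂)); log Q = -8.221.
E = E° − (0.0592/n) log Q = +1.25 − (0.0592/2)(-8.221) = +1.493 V.

+1.493 V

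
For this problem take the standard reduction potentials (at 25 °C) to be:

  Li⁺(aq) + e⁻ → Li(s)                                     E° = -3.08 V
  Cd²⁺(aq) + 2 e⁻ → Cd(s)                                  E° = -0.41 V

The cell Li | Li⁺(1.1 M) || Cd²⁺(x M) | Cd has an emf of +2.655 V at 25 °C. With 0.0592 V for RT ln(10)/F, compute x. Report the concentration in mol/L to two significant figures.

0.38 M

Cd²⁺/Cd is the cathode, Li⁺/Li the anode: E°cell = +2.67 V, n = 2.
Overall reaction: Cd²⁺(aq) + 2 Li(s) → Cd(s) + 2 Li⁺(aq); Q = [Li⁺]^2/[Cd²⁺]^1.
From E = E° − (0.0592/n) log Q: log Q = (E° − E)·n/0.0592 = (+2.67 − (+2.655))·2/0.0592 = 0.5068.
So 1·log[Cd²⁺] = 2·log(1.1) − log Q = 0.0828 − (0.5068) = -0.4240; [Cd²⁺] = 10^(-0.4240) ≈ 0.38 M.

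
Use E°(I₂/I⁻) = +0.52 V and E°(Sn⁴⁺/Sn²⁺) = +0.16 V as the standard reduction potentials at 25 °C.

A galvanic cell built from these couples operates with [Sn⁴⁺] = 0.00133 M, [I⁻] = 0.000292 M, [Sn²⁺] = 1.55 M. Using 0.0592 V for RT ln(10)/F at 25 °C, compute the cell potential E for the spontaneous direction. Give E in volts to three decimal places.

+0.660 V

I₂/I⁻ is the cathode (higher E°), Sn⁴⁺/Sn²⁺ the anode: E°cell = +0.52 − (+0.16) = +0.36 V, n = 2.
Overall: I₂(s) + Sn²⁺(aq) → 2 I⁻(aq) + Sn⁴⁺(aq)
Q = [I⁻]^2·[Sn⁴⁺] / ([Sn²⁺]); log Q = -10.136.
E = E° − (0.0592/n) log Q = +0.36 − (0.0592/2)(-10.136) = +0.660 V.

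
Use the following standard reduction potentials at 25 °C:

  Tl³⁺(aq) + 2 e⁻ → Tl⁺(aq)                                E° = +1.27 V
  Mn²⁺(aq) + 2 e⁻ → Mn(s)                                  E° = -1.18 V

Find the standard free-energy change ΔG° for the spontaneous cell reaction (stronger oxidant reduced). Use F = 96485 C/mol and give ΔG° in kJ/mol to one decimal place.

Tl³⁺/Tl⁺ (E° = +1.27 V) is the cathode; Mn²⁺/Mn (E° = -1.18 V) is the anode, so E°cell = +2.45 V.
Balancing electrons gives n = 2 (lcm of 2 and 2).
ΔG° = −nFE° = −(2)(96485)(+2.45) = -472,777 J = -472.8 kJ/mol.

-472.8 kJ/mol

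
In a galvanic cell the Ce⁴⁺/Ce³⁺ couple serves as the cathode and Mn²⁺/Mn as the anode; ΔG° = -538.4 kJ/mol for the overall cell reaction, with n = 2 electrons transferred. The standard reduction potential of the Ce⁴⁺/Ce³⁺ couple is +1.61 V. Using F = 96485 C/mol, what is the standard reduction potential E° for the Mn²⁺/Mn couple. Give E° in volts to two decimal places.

E°cell = −ΔG°/(nF) = −(-538.4×10³)/((2)(96485)) = +2.790 V.
Since Ce⁴⁺/Ce³⁺ is the cathode and Mn²⁺/Mn the anode, E°cell = E°(Ce⁴⁺/Ce³⁺) − E°(Mn²⁺/Mn).
So E°(Mn²⁺/Mn) = E°(Ce⁴⁺/Ce³⁺) − E°cell = (+1.61) − (+2.790) = -1.18 V.

-1.18 V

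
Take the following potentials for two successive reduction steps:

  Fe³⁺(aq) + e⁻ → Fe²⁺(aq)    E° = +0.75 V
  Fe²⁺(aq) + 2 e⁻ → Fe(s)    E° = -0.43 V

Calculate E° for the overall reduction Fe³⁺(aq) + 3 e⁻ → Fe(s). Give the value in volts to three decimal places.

Since ΔG° = −nFE° is additive over sequential reductions, n₃E°₃ = n₁E°₁ + n₂E°₂.
E°₃ = (1×+0.75 + 2×-0.43) / 3 = (-0.110) / 3 = -0.037 V.

-0.037 V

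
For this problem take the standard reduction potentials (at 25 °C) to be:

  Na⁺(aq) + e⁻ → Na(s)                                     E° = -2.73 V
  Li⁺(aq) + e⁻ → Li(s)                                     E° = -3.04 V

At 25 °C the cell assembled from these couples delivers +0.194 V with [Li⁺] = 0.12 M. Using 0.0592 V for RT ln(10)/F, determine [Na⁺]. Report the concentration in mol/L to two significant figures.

0.0013 M

Na⁺/Na is the cathode, Li⁺/Li the anode: E°cell = +0.31 V, n = 1.
Overall reaction: Na⁺(aq) + Li(s) → Na(s) + Li⁺(aq); Q = [Li⁺]^1/[Na⁺]^1.
From E = E° − (0.0592/n) log Q: log Q = (E° − E)·n/0.0592 = (+0.31 − (+0.194))·1/0.0592 = 1.9595.
So 1·log[Na⁺] = 1·log(0.12) − log Q = -0.9208 − (1.9595) = -2.8803; [Na⁺] = 10^(-2.8803) ≈ 0.0013 M.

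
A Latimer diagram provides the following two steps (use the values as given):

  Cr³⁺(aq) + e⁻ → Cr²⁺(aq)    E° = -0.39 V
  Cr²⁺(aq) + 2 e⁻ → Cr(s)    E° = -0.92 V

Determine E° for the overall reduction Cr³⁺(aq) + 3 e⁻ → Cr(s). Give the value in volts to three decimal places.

Adding the free-energy changes (−nFE°) of the two steps gives −n₃FE°₃ = −n₁FE°₁ − n₂FE°₂.
E°₃ = (1×-0.39 + 2×-0.92) / 3 = (-2.230) / 3 = -0.743 V.

-0.743 V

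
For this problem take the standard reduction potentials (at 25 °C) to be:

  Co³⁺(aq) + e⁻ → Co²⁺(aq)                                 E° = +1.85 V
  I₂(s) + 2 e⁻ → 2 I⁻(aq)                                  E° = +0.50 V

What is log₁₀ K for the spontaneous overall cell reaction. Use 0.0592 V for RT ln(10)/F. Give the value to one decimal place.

45.6

Cathode: Co³⁺/Co²⁺; anode: I₂/I⁻. E°cell = +1.35 V, n = 2.
log K = nE°cell / 0.0592 = (2)(+1.35) / 0.0592 = 45.6.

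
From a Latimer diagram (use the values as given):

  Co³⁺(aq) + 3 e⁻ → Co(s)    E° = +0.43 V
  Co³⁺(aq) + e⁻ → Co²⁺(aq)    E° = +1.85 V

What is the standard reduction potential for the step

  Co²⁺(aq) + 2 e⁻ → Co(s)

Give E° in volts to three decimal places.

Sequential free energies add, so n₃E°₃ = n₁E°₁ + n₂E°₂.
With n₃ = 3, and the known step contributing 1×(+1.85) V, the unknown satisfies 2·E° = 3×(+0.43) − 1×(+1.85) = -0.560.
E° = -0.560 / 2 = -0.280 V.

-0.280 V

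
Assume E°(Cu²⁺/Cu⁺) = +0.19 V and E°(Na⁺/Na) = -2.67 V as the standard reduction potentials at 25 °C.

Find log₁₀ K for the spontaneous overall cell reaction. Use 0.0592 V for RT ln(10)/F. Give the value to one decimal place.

48.3

Cathode: Cu²⁺/Cu⁺; anode: Na⁺/Na. E°cell = +2.86 V, n = 1.
log K = nE°cell / 0.0592 = (1)(+2.86) / 0.0592 = 48.3.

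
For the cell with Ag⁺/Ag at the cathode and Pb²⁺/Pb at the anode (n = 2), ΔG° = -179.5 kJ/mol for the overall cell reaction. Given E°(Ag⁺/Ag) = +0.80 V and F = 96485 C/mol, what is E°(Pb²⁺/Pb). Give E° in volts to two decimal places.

E°cell = −ΔG°/(nF) = −(-179.5×10³)/((2)(96485)) = +0.930 V.
Since Ag⁺/Ag is the cathode and Pb²⁺/Pb the anode, E°cell = E°(Ag⁺/Ag) − E°(Pb²⁺/Pb).
So E°(Pb²⁺/Pb) = E°(Ag⁺/Ag) − E°cell = (+0.80) − (+0.930) = -0.13 V.

-0.13 V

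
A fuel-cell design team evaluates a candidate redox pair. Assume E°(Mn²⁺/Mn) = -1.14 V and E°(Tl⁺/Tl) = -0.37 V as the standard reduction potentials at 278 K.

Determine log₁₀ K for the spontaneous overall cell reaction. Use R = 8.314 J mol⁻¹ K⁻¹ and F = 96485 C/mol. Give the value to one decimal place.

27.9

Cathode: Tl⁺/Tl; anode: Mn²⁺/Mn. E°cell = (-0.37) − (-1.14) = +0.77 V, with n = 2.
ΔG° = −nFE° = −RT ln K, so ln K = nFE°/(RT) = (2)(96485)(+0.77) / ((8.314)(278)) = 64.287.
log₁₀ K = 64.287 / ln 10 = 27.9.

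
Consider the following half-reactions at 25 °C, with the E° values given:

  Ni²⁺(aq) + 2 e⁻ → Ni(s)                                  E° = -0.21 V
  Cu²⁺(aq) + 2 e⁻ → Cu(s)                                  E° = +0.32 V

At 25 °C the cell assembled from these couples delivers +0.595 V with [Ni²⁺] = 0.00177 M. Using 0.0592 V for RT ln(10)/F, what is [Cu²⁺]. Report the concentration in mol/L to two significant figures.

Cu²⁺/Cu is the cathode, Ni²⁺/Ni the anode: E°cell = +0.53 V, n = 2.
Overall reaction: Cu²⁺(aq) + Ni(s) → Cu(s) + Ni²⁺(aq); Q = [Ni²⁺]^1/[Cu²⁺]^1.
From E = E° − (0.0592/n) log Q: log Q = (E° − E)·n/0.0592 = (+0.53 − (+0.595))·2/0.0592 = -2.1959.
So 1·log[Cu²⁺] = 1·log(0.00177) − log Q = -2.7520 − (-2.1959) = -0.5561; [Cu²⁺] = 10^(-0.5561) ≈ 0.28 M.

0.28 M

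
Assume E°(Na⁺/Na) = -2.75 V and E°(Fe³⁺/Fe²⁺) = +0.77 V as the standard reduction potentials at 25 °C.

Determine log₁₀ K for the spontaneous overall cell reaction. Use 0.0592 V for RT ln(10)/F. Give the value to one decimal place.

59.5

Cathode: Fe³⁺/Fe²⁺; anode: Na⁺/Na. E°cell = +3.52 V, n = 1.
log K = nE°cell / 0.0592 = (1)(+3.52) / 0.0592 = 59.5.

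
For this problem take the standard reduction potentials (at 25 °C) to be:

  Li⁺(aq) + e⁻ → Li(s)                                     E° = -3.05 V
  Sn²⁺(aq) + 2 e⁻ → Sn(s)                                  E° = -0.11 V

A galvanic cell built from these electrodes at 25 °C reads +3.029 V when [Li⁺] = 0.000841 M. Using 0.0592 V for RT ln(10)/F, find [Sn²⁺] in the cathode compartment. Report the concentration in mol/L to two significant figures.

0.00072 M

Sn²⁺/Sn is the cathode, Li⁺/Li the anode: E°cell = +2.94 V, n = 2.
Overall reaction: Sn²⁺(aq) + 2 Li(s) → Sn(s) + 2 Li⁺(aq); Q = [Li⁺]^2/[Sn²⁺]^1.
From E = E° − (0.0592/n) log Q: log Q = (E° − E)·n/0.0592 = (+2.94 − (+3.029))·2/0.0592 = -3.0068.
So 1·log[Sn²⁺] = 2·log(0.000841) − log Q = -6.1504 − (-3.0068) = -3.1436; [Sn²⁺] = 10^(-3.1436) ≈ 0.00072 M.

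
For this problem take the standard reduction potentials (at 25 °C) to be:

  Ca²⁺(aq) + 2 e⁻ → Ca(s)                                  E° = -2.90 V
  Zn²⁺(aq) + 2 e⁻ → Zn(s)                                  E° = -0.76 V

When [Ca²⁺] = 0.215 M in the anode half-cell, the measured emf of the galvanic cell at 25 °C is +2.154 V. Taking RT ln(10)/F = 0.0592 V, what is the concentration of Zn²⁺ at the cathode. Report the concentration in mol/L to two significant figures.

Zn²⁺/Zn is the cathode, Ca²⁺/Ca the anode: E°cell = +2.14 V, n = 2.
Overall reaction: Zn²⁺(aq) + Ca(s) → Zn(s) + Ca²⁺(aq); Q = [Ca²⁺]^1/[Zn²⁺]^1.
From E = E° − (0.0592/n) log Q: log Q = (E° − E)·n/0.0592 = (+2.14 − (+2.154))·2/0.0592 = -0.4730.
So 1·log[Zn²⁺] = 1·log(0.215) − log Q = -0.6676 − (-0.4730) = -0.1946; [Zn²⁺] = 10^(-0.1946) ≈ 0.64 M.

0.64 M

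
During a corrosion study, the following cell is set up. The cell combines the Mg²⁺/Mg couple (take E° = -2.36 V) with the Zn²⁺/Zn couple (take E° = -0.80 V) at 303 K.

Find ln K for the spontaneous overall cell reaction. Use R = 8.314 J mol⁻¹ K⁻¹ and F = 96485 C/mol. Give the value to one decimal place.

Cathode: Zn²⁺/Zn; anode: Mg²⁺/Mg. E°cell = (-0.80) − (-2.36) = +1.56 V, with n = 2.
ΔG° = −nFE° = −RT ln K, so ln K = nFE°/(RT) = (2)(96485)(+1.56) / ((8.314)(303)) = 119.498.

119.5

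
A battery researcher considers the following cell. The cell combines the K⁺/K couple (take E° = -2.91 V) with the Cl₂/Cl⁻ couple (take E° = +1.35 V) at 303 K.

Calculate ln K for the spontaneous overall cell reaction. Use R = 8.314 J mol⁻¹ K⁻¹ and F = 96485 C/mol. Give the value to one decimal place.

Cathode: Cl₂/Cl⁻; anode: K⁺/K. E°cell = (+1.35) − (-2.91) = +4.26 V, with n = 2.
ΔG° = −nFE° = −RT ln K, so ln K = nFE°/(RT) = (2)(96485)(+4.26) / ((8.314)(303)) = 326.322.

326.3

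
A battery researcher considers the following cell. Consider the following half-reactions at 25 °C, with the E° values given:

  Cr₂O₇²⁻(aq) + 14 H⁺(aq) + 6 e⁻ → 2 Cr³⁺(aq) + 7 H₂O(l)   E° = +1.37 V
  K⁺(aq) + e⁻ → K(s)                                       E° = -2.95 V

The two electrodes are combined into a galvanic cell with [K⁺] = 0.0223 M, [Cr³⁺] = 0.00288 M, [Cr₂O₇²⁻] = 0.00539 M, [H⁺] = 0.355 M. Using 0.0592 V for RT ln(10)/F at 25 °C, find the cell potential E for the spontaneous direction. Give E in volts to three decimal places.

Cr₂O₇²⁻/Cr³⁺ is the cathode (higher E°), K⁺/K the anode: E°cell = +1.37 − (-2.95) = +4.32 V, n = 6.
Overall: Cr₂O₇²⁻(aq) + 14 H⁺(aq) + 6 K(s) → 2 Cr³⁺(aq) + 7 H₂O(l) + 6 K⁺(aq)
Q = [Cr³⁺]^2·[K⁺]^6 / ([Cr₂O₇²⁻]·[H⁺]^14); log Q = -6.426.
E = E° − (0.0592/n) log Q = +4.32 − (0.0592/6)(-6.426) = +4.383 V.

+4.383 V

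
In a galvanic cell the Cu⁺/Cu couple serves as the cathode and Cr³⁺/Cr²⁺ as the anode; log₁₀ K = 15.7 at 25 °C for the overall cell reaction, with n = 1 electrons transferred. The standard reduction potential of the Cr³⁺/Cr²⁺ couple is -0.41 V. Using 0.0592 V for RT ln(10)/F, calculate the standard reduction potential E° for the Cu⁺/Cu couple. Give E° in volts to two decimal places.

+0.52 V

E°cell = (0.0592/n)·log K = (0.0592/1)(15.7) = +0.929 V.
Since Cu⁺/Cu is the cathode and Cr³⁺/Cr²⁺ the anode, E°cell = E°(Cu⁺/Cu) − E°(Cr³⁺/Cr²⁺).
So E°(Cu⁺/Cu) = E°cell + E°(Cr³⁺/Cr²⁺) = +0.929 + (-0.41) = +0.52 V.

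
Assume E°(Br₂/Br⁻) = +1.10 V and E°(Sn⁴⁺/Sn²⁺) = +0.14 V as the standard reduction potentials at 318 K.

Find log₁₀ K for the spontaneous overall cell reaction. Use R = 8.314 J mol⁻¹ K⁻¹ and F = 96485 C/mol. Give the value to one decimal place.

Cathode: Br₂/Br⁻; anode: Sn⁴⁺/Sn²⁺. E°cell = (+1.10) − (+0.14) = +0.96 V, with n = 2.
ΔG° = −nFE° = −RT ln K, so ln K = nFE°/(RT) = (2)(96485)(+0.96) / ((8.314)(318)) = 70.069.
log₁₀ K = 70.069 / ln 10 = 30.4.

30.4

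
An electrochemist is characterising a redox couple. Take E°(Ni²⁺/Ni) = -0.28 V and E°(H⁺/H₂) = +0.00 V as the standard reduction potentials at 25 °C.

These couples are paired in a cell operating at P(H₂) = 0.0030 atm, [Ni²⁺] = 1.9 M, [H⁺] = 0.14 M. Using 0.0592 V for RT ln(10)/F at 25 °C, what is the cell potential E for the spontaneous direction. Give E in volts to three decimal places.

H⁺/H₂ is the cathode (higher E°), Ni²⁺/Ni the anode: E°cell = +0.00 − (-0.28) = +0.28 V, n = 2.
Overall: 2 H⁺(aq) + Ni(s) → H₂(g) + Ni²⁺(aq)
Q = P(H₂)·[Ni²⁺] / ([H⁺]^2); log Q = -0.536.
E = E° − (0.0592/n) log Q = +0.28 − (0.0592/2)(-0.536) = +0.296 V.

+0.296 V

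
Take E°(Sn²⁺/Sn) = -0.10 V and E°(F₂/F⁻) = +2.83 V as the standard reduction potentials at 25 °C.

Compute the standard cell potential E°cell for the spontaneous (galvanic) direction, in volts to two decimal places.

+2.93 V

The F₂/F⁻ couple has the higher reduction potential, so it is the cathode; Sn²⁺/Sn is oxidised at the anode.
E°cell = E°(cathode) − E°(anode) = (+2.83) − (-0.10) = +2.93 V.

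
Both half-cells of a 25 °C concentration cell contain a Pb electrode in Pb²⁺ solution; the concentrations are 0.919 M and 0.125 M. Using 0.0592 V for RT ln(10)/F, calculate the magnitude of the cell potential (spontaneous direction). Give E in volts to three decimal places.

+0.026 V

For a concentration cell E°cell = 0. The 0.919 M side is the cathode (reduction is favoured where [Pb²⁺] is higher).
With n = 2, E = −(0.0592/2) log([Pb²⁺]ₐₙ/[Pb²⁺]꜀ₐₜ) = −(0.0592/2) log(0.125/0.919) = −(0.0592/2)(-0.866) = +0.026 V.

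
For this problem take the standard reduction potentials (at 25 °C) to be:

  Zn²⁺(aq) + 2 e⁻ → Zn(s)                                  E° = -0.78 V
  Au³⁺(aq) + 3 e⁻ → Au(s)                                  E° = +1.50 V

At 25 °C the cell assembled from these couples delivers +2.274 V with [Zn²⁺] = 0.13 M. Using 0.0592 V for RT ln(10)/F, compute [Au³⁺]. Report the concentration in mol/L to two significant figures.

Au³⁺/Au is the cathode, Zn²⁺/Zn the anode: E°cell = +2.28 V, n = 6.
Overall reaction: 2 Au³⁺(aq) + 3 Zn(s) → 2 Au(s) + 3 Zn²⁺(aq); Q = [Zn²⁺]^3/[Au³⁺]^2.
From E = E° − (0.0592/n) log Q: log Q = (E° − E)·n/0.0592 = (+2.28 − (+2.274))·6/0.0592 = 0.6081.
So 2·log[Au³⁺] = 3·log(0.13) − log Q = -2.6582 − (0.6081) = -3.2663; log[Au³⁺] = -3.2663 / 2 = -1.6332; [Au³⁺] = 10^(-1.6332) ≈ 0.023 M.

0.023 M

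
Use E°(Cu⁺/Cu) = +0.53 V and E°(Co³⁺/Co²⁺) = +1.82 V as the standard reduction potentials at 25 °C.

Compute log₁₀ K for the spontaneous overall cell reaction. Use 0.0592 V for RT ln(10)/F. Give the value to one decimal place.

Cathode: Co³⁺/Co²⁺; anode: Cu⁺/Cu. E°cell = +1.29 V, n = 1.
log K = nE°cell / 0.0592 = (1)(+1.29) / 0.0592 = 21.8.

21.8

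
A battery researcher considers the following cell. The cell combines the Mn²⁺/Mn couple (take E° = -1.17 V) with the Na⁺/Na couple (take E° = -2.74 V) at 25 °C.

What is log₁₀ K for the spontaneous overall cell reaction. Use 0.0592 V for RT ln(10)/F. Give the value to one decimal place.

Cathode: Mn²⁺/Mn; anode: Na⁺/Na. E°cell = +1.57 V, n = 2.
log K = nE°cell / 0.0592 = (2)(+1.57) / 0.0592 = 53.0.

53.0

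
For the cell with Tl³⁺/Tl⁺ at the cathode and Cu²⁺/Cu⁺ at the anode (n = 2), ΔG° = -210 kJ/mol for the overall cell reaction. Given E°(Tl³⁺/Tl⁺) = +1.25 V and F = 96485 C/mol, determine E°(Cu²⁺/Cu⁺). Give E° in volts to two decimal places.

E°cell = −ΔG°/(nF) = −(-210×10³)/((2)(96485)) = +1.088 V.
Since Tl³⁺/Tl⁺ is the cathode and Cu²⁺/Cu⁺ the anode, E°cell = E°(Tl³⁺/Tl⁺) − E°(Cu²⁺/Cu⁺).
So E°(Cu²⁺/Cu⁺) = E°(Tl³⁺/Tl⁺) − E°cell = (+1.25) − (+1.088) = +0.16 V.

+0.16 V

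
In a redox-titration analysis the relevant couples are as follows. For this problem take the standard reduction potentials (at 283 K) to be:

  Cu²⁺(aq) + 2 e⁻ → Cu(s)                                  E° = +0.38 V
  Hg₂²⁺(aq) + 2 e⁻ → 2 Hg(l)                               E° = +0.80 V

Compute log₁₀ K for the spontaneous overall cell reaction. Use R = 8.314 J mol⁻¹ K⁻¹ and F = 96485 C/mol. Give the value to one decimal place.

Cathode: Hg₂²⁺/Hg; anode: Cu²⁺/Cu. E°cell = (+0.80) − (+0.38) = +0.42 V, with n = 2.
ΔG° = −nFE° = −RT ln K, so ln K = nFE°/(RT) = (2)(96485)(+0.42) / ((8.314)(283)) = 34.446.
log₁₀ K = 34.446 / ln 10 = 15.0.

15.0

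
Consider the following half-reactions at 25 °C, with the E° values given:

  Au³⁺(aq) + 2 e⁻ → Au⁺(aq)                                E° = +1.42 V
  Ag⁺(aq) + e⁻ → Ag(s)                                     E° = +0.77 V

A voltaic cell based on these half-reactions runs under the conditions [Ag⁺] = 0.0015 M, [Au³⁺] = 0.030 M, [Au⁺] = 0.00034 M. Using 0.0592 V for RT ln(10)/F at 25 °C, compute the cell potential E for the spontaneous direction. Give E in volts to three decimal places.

+0.875 V

Au³⁺/Au⁺ is the cathode (higher E°), Ag⁺/Ag the anode: E°cell = +1.42 − (+0.77) = +0.65 V, n = 2.
Overall: Au³⁺(aq) + 2 Ag(s) → Au⁺(aq) + 2 Ag⁺(aq)
Q = [Au⁺]·[Ag⁺]^2 / ([Au³⁺]); log Q = -7.593.
E = E° − (0.0592/n) log Q = +0.65 − (0.0592/2)(-7.593) = +0.875 V.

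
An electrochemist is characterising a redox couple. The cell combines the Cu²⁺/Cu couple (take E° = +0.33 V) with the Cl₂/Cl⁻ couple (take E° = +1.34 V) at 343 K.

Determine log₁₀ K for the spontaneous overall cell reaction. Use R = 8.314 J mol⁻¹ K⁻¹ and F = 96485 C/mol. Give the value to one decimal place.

Cathode: Cl₂/Cl⁻; anode: Cu²⁺/Cu. E°cell = (+1.34) − (+0.33) = +1.01 V, with n = 2.
ΔG° = −nFE° = −RT ln K, so ln K = nFE°/(RT) = (2)(96485)(+1.01) / ((8.314)(343)) = 68.345.
log₁₀ K = 68.345 / ln 10 = 29.7.

29.7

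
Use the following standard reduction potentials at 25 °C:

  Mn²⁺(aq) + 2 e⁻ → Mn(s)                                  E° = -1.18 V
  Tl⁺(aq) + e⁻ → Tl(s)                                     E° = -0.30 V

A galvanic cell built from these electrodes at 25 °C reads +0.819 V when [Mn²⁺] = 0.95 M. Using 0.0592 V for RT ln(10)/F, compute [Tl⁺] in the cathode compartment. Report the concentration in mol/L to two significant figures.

Tl⁺/Tl is the cathode, Mn²⁺/Mn the anode: E°cell = +0.88 V, n = 2.
Overall reaction: 2 Tl⁺(aq) + Mn(s) → 2 Tl(s) + Mn²⁺(aq); Q = [Mn²⁺]^1/[Tl⁺]^2.
From E = E° − (0.0592/n) log Q: log Q = (E° − E)·n/0.0592 = (+0.88 − (+0.819))·2/0.0592 = 2.0608.
So 2·log[Tl⁺] = 1·log(0.95) − log Q = -0.0223 − (2.0608) = -2.0831; log[Tl⁺] = -2.0831 / 2 = -1.0415; [Tl⁺] = 10^(-1.0415) ≈ 0.091 M.

0.091 M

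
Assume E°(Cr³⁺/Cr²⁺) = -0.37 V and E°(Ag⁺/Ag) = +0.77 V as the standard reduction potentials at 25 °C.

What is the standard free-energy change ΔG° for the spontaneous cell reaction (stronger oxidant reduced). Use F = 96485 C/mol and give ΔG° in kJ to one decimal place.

-110.0 kJ

Ag⁺/Ag (E° = +0.77 V) is the cathode; Cr³⁺/Cr²⁺ (E° = -0.37 V) is the anode, so E°cell = +1.14 V.
Balancing electrons gives n = 1 (lcm of 1 and 1).
ΔG° = −nFE° = −(1)(96485)(+1.14) = -109,993 J = -110.0 kJ.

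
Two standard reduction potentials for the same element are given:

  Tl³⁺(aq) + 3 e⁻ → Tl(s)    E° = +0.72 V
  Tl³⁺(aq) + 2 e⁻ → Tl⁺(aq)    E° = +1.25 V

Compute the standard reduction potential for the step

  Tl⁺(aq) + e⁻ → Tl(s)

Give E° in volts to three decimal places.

Sequential free energies add, so n₃E°₃ = n₁E°₁ + n₂E°₂.
With n₃ = 3, and the known step contributing 2×(+1.25) V, the unknown satisfies 1·E° = 3×(+0.72) − 2×(+1.25) = -0.340.
E° = -0.340 / 1 = -0.340 V.

-0.340 V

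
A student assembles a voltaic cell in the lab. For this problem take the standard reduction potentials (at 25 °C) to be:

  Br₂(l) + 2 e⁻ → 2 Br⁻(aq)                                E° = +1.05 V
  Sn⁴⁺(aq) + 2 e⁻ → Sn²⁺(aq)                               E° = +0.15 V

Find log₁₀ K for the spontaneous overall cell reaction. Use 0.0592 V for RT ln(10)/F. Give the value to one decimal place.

Cathode: Br₂/Br⁻; anode: Sn⁴⁺/Sn²⁺. E°cell = +0.90 V, n = 2.
log K = nE°cell / 0.0592 = (2)(+0.90) / 0.0592 = 30.4.

30.4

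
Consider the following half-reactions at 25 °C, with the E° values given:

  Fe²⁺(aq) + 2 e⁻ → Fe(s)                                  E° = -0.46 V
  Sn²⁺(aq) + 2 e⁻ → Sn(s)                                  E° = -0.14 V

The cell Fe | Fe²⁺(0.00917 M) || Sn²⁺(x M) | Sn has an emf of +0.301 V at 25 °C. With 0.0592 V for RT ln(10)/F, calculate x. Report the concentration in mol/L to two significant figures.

Sn²⁺/Sn is the cathode, Fe²⁺/Fe the anode: E°cell = +0.32 V, n = 2.
Overall reaction: Sn²⁺(aq) + Fe(s) → Sn(s) + Fe²⁺(aq); Q = [Fe²⁺]^1/[Sn²⁺]^1.
From E = E° − (0.0592/n) log Q: log Q = (E° − E)·n/0.0592 = (+0.32 − (+0.301))·2/0.0592 = 0.6419.
So 1·log[Sn²⁺] = 1·log(0.00917) − log Q = -2.0376 − (0.6419) = -2.6795; [Sn²⁺] = 10^(-2.6795) ≈ 0.0021 M.

0.0021 M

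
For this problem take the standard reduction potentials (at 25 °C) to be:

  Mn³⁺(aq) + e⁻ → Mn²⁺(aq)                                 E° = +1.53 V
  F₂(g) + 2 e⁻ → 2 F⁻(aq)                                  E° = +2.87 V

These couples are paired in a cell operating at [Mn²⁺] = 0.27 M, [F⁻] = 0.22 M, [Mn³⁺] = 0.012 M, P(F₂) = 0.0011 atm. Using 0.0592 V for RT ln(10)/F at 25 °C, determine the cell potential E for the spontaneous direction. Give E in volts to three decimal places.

F₂/F⁻ is the cathode (higher E°), Mn³⁺/Mn²⁺ the anode: E°cell = +2.87 − (+1.53) = +1.34 V, n = 2.
Overall: F₂(g) + 2 Mn²⁺(aq) → 2 F⁻(aq) + 2 Mn³⁺(aq)
Q = [F⁻]^2·[Mn³⁺]^2 / (P(F₂)·[Mn²⁺]^2); log Q = -1.061.
E = E° − (0.0592/n) log Q = +1.34 − (0.0592/2)(-1.061) = +1.371 V.

+1.371 V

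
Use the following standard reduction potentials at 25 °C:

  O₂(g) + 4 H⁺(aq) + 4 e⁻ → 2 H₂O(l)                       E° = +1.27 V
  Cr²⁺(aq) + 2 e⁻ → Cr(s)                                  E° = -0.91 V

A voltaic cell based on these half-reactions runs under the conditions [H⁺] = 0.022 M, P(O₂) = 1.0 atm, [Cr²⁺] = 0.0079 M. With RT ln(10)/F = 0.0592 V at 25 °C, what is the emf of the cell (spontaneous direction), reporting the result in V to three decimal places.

+2.144 V

O₂/H₂O is the cathode (higher E°), Cr²⁺/Cr the anode: E°cell = +1.27 − (-0.91) = +2.18 V, n = 4.
Overall: O₂(g) + 4 H⁺(aq) + 2 Cr(s) → 2 H₂O(l) + 2 Cr²⁺(aq)
Q = [Cr²⁺]^2 / (P(O₂)·[H⁺]^4); log Q = 2.426.
E = E° − (0.0592/n) log Q = +2.18 − (0.0592/4)(2.426) = +2.144 V.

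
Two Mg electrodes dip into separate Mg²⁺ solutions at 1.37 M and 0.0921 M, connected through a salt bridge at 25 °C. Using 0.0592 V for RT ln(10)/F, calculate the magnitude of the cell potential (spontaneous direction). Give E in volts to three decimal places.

+0.035 V

For a concentration cell E°cell = 0. The 1.37 M side is the cathode (reduction is favoured where [Mg²⁺] is higher).
With n = 2, E = −(0.0592/2) log([Mg²⁺]ₐₙ/[Mg²⁺]꜀ₐₜ) = −(0.0592/2) log(0.0921/1.37) = −(0.0592/2)(-1.172) = +0.035 V.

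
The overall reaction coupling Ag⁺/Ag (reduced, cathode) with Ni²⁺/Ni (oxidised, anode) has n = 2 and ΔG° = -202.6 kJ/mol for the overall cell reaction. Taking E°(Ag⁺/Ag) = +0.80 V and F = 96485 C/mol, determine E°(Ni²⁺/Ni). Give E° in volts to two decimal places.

E°cell = −ΔG°/(nF) = −(-202.6×10³)/((2)(96485)) = +1.050 V.
Since Ag⁺/Ag is the cathode and Ni²⁺/Ni the anode, E°cell = E°(Ag⁺/Ag) − E°(Ni²⁺/Ni).
So E°(Ni²⁺/Ni) = E°(Ag⁺/Ag) − E°cell = (+0.80) − (+1.050) = -0.25 V.

-0.25 V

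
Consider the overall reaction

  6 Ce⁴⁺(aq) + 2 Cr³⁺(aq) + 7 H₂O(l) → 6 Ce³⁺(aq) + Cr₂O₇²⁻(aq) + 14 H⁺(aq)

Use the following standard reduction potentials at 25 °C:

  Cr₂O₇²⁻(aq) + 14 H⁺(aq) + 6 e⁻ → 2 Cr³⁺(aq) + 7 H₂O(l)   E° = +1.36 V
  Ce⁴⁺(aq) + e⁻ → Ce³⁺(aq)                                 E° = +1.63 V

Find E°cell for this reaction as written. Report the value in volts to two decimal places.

The Ce⁴⁺/Ce³⁺ couple has the higher reduction potential, so it is the cathode; Cr₂O₇²⁻/Cr³⁺ is oxidised at the anode.
E°cell = E°(cathode) − E°(anode) = (+1.63) − (+1.36) = +0.27 V.

+0.27 V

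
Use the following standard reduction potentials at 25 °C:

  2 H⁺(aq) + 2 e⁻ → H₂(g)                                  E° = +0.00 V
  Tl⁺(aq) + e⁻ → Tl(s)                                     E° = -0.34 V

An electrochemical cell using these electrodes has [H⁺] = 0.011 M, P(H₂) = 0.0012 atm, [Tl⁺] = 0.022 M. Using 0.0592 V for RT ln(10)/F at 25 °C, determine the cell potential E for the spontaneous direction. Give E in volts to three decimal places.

H⁺/H₂ is the cathode (higher E°), Tl⁺/Tl the anode: E°cell = +0.00 − (-0.34) = +0.34 V, n = 2.
Overall: 2 H⁺(aq) + 2 Tl(s) → H₂(g) + 2 Tl⁺(aq)
Q = P(H₂)·[Tl⁺]^2 / ([H⁺]^2); log Q = -2.319.
E = E° − (0.0592/n) log Q = +0.34 − (0.0592/2)(-2.319) = +0.409 V.

+0.409 V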